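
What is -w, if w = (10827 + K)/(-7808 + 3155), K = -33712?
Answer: -22885/4653 ≈ -4.9183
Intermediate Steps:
w = 22885/4653 (w = (10827 - 33712)/(-7808 + 3155) = -22885/(-4653) = -22885*(-1/4653) = 22885/4653 ≈ 4.9183)
-w = -1*22885/4653 = -22885/4653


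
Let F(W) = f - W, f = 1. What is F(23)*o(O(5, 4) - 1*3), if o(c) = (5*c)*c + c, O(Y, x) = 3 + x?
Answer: -1848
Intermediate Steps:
o(c) = c + 5*c² (o(c) = 5*c² + c = c + 5*c²)
F(W) = 1 - W
F(23)*o(O(5, 4) - 1*3) = (1 - 1*23)*(((3 + 4) - 1*3)*(1 + 5*((3 + 4) - 1*3))) = (1 - 23)*((7 - 3)*(1 + 5*(7 - 3))) = -88*(1 + 5*4) = -88*(1 + 20) = -88*21 = -22*84 = -1848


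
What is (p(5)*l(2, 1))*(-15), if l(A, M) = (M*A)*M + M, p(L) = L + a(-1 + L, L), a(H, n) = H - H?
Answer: -225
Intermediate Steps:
a(H, n) = 0
p(L) = L (p(L) = L + 0 = L)
l(A, M) = M + A*M² (l(A, M) = (A*M)*M + M = A*M² + M = M + A*M²)
(p(5)*l(2, 1))*(-15) = (5*(1*(1 + 2*1)))*(-15) = (5*(1*(1 + 2)))*(-15) = (5*(1*3))*(-15) = (5*3)*(-15) = 15*(-15) = -225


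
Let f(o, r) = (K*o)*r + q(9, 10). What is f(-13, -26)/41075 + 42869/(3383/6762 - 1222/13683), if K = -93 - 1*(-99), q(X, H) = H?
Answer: 2172282790427416/20825805425 ≈ 1.0431e+5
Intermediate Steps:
K = 6 (K = -93 + 99 = 6)
f(o, r) = 10 + 6*o*r (f(o, r) = (6*o)*r + 10 = 6*o*r + 10 = 10 + 6*o*r)
f(-13, -26)/41075 + 42869/(3383/6762 - 1222/13683) = (10 + 6*(-13)*(-26))/41075 + 42869/(3383/6762 - 1222/13683) = (10 + 2028)*(1/41075) + 42869/(3383*(1/6762) - 1222*1/13683) = 2038*(1/41075) + 42869/(3383/6762 - 1222/13683) = 2038/41075 + 42869/(12675475/30841482) = 2038/41075 + 42869*(30841482/12675475) = 2038/41075 + 1322143491858/12675475 = 2172282790427416/20825805425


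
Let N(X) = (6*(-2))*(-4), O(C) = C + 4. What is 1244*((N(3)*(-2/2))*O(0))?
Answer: -238848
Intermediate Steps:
O(C) = 4 + C
N(X) = 48 (N(X) = -12*(-4) = 48)
1244*((N(3)*(-2/2))*O(0)) = 1244*((48*(-2/2))*(4 + 0)) = 1244*((48*(-2*½))*4) = 1244*((48*(-1))*4) = 1244*(-48*4) = 1244*(-192) = -238848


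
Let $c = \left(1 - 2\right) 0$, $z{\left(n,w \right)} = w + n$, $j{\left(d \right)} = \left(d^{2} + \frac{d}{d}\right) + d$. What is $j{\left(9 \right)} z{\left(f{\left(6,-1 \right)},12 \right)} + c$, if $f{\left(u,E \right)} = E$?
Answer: $1001$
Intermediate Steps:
$j{\left(d \right)} = 1 + d + d^{2}$ ($j{\left(d \right)} = \left(d^{2} + 1\right) + d = \left(1 + d^{2}\right) + d = 1 + d + d^{2}$)
$z{\left(n,w \right)} = n + w$
$c = 0$ ($c = \left(-1\right) 0 = 0$)
$j{\left(9 \right)} z{\left(f{\left(6,-1 \right)},12 \right)} + c = \left(1 + 9 + 9^{2}\right) \left(-1 + 12\right) + 0 = \left(1 + 9 + 81\right) 11 + 0 = 91 \cdot 11 + 0 = 1001 + 0 = 1001$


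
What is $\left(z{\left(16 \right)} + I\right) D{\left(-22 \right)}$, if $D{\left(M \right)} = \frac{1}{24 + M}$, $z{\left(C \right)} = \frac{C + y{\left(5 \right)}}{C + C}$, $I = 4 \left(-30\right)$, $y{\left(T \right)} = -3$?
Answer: $- \frac{3827}{64} \approx -59.797$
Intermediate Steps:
$I = -120$
$z{\left(C \right)} = \frac{-3 + C}{2 C}$ ($z{\left(C \right)} = \frac{C - 3}{C + C} = \frac{-3 + C}{2 C}$)
$\left(z{\left(16 \right)} + I\right) D{\left(-22 \right)} = \frac{\frac{-3 + 16}{2 \cdot 16} - 120}{24 - 22} = \frac{\frac{1}{2} \cdot \frac{1}{16} \cdot 13 - 120}{2} = \left(\frac{13}{32} - 120\right) \frac{1}{2} = \left(- \frac{3827}{32}\right) \frac{1}{2} = - \frac{3827}{64}$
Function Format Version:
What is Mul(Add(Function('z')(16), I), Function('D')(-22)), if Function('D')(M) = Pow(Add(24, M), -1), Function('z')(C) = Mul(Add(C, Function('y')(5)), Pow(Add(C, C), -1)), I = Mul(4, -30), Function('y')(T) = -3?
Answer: Rational(-3827, 64) ≈ -59.797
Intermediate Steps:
I = -120
Function('z')(C) = Mul(Rational(1, 2), Pow(C, -1), Add(-3, C)) (Function('z')(C) = Mul(Add(C, -3), Pow(Add(C, C), -1)) = Mul(Add(-3, C), Pow(Mul(2, C), -1)) = Mul(Add(-3, C), Mul(Rational(1, 2), Pow(C, -1))) = Mul(Rational(1, 2), Pow(C, -1), Add(-3, C)))
Mul(Add(Function('z')(16), I), Function('D')(-22)) = Mul(Add(Mul(Rational(1, 2), Pow(16, -1), Add(-3, 16)), -120), Pow(Add(24, -22), -1)) = Mul(Add(Mul(Rational(1, 2), Rational(1, 16), 13), -120), Pow(2, -1)) = Mul(Add(Rational(13, 32), -120), Rational(1, 2)) = Mul(Rational(-3827, 32), Rational(1, 2)) = Rational(-3827, 64)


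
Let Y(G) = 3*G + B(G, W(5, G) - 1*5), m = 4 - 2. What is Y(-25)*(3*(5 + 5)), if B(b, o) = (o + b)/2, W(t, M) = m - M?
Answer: -2295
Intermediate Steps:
m = 2
W(t, M) = 2 - M
B(b, o) = b/2 + o/2 (B(b, o) = (b + o)*(½) = b/2 + o/2)
Y(G) = -3/2 + 3*G (Y(G) = 3*G + (G/2 + ((2 - G) - 1*5)/2) = 3*G + (G/2 + ((2 - G) - 5)/2) = 3*G + (G/2 + (-3 - G)/2) = 3*G + (G/2 + (-3/2 - G/2)) = 3*G - 3/2 = -3/2 + 3*G)
Y(-25)*(3*(5 + 5)) = (-3/2 + 3*(-25))*(3*(5 + 5)) = (-3/2 - 75)*(3*10) = -153/2*30 = -2295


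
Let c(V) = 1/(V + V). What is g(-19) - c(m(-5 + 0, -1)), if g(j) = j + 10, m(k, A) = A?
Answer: -17/2 ≈ -8.5000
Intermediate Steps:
c(V) = 1/(2*V)
g(j) = 10 + j
g(-19) - c(m(-5 + 0, -1)) = (10 - 19) - 1/(2*(-1)) = -9 - (-1)/2 = -9 - 1*(-½) = -9 + ½ = -17/2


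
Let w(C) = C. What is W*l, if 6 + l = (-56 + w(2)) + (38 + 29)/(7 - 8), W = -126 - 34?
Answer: 20320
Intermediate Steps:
W = -160
l = -127 (l = -6 + ((-56 + 2) + (38 + 29)/(7 - 8)) = -6 + (-54 + 67/(-1)) = -6 + (-54 + 67*(-1)) = -6 + (-54 - 67) = -6 - 121 = -127)
W*l = -160*(-127) = 20320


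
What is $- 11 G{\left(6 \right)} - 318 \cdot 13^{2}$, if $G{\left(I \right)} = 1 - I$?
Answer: $-53687$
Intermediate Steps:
$- 11 G{\left(6 \right)} - 318 \cdot 13^{2} = - 11 \left(1 - 6\right) - 318 \cdot 13^{2} = - 11 \left(1 - 6\right) - 53742 = \left(-11\right) \left(-5\right) - 53742 = 55 - 53742 = -53687$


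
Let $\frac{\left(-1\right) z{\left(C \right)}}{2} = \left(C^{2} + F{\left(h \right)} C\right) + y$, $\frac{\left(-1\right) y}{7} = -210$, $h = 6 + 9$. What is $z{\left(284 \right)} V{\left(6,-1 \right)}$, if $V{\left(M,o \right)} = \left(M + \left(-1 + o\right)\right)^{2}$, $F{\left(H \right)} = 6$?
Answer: $-2682560$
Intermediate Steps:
$h = 15$
$y = 1470$ ($y = \left(-7\right) \left(-210\right) = 1470$)
$z{\left(C \right)} = -2940 - 12 C - 2 C^{2}$ ($z{\left(C \right)} = - 2 \left(\left(C^{2} + 6 C\right) + 1470\right) = - 2 \left(1470 + C^{2} + 6 C\right) = -2940 - 12 C - 2 C^{2}$)
$V{\left(M,o \right)} = \left(-1 + M + o\right)^{2}$
$z{\left(284 \right)} V{\left(6,-1 \right)} = \left(-2940 - 3408 - 2 \cdot 284^{2}\right) \left(-1 + 6 - 1\right)^{2} = \left(-2940 - 3408 - 161312\right) 4^{2} = \left(-2940 - 3408 - 161312\right) 16 = \left(-167660\right) 16 = -2682560$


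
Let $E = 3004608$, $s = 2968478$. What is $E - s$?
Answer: $36130$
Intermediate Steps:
$E - s = 3004608 - 2968478 = 36130$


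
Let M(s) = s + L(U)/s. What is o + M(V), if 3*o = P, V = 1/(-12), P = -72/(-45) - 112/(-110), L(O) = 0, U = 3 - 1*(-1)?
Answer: 521/660 ≈ 0.78939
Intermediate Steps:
U = 4 (U = 3 + 1 = 4)
P = 144/55 (P = -72*(-1/45) - 112*(-1/110) = 8/5 + 56/55 = 144/55 ≈ 2.6182)
V = -1/12 ≈ -0.083333
o = 48/55 (o = (⅓)*(144/55) = 48/55 ≈ 0.87273)
M(s) = s (M(s) = s + 0/s = s + 0 = s)
o + M(V) = 48/55 - 1/12 = 521/660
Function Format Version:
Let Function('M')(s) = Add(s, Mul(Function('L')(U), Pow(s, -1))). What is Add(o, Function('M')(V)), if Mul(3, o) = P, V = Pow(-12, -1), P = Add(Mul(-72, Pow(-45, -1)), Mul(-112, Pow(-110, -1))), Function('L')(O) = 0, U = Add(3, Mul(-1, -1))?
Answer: Rational(521, 660) ≈ 0.78939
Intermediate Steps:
U = 4 (U = Add(3, 1) = 4)
P = Rational(144, 55) (P = Add(Mul(-72, Rational(-1, 45)), Mul(-112, Rational(-1, 110))) = Add(Rational(8, 5), Rational(56, 55)) = Rational(144, 55) ≈ 2.6182)
V = Rational(-1, 12) ≈ -0.083333
o = Rational(48, 55) (o = Mul(Rational(1, 3), Rational(144, 55)) = Rational(48, 55) ≈ 0.87273)
Function('M')(s) = s (Function('M')(s) = Add(s, Mul(0, Pow(s, -1))) = Add(s, 0) = s)
Add(o, Function('M')(V)) = Add(Rational(48, 55), Rational(-1, 12)) = Rational(521, 660)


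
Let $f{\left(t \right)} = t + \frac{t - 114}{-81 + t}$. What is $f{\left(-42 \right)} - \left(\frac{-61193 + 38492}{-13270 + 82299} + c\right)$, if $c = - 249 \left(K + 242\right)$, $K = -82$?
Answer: $\frac{112640382071}{2830189} \approx 39800.0$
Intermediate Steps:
$c = -39840$ ($c = - 249 \left(-82 + 242\right) = \left(-249\right) 160 = -39840$)
$f{\left(t \right)} = t + \frac{-114 + t}{-81 + t}$
$f{\left(-42 \right)} - \left(\frac{-61193 + 38492}{-13270 + 82299} + c\right) = \frac{-114 + \left(-42\right)^{2} - -3360}{-81 - 42} - \left(\frac{-61193 + 38492}{-13270 + 82299} - 39840\right) = \frac{-114 + 1764 + 3360}{-123} - \left(- \frac{22701}{69029} - 39840\right) = \left(- \frac{1}{123}\right) 5010 - \left(\left(-22701\right) \frac{1}{69029} - 39840\right) = - \frac{1670}{41} - \left(- \frac{22701}{69029} - 39840\right) = - \frac{1670}{41} - - \frac{2750138061}{69029} = - \frac{1670}{41} + \frac{2750138061}{69029} = \frac{112640382071}{2830189}$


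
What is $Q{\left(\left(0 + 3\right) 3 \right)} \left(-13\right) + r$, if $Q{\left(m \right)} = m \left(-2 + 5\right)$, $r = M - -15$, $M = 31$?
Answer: $-305$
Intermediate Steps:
$r = 46$ ($r = 31 - -15 = 31 + 15 = 46$)
$Q{\left(m \right)} = 3 m$ ($Q{\left(m \right)} = m 3 = 3 m$)
$Q{\left(\left(0 + 3\right) 3 \right)} \left(-13\right) + r = 3 \left(0 + 3\right) 3 \left(-13\right) + 46 = 3 \cdot 3 \cdot 3 \left(-13\right) + 46 = 3 \cdot 9 \left(-13\right) + 46 = 27 \left(-13\right) + 46 = -351 + 46 = -305$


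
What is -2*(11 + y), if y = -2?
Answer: -18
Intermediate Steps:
-2*(11 + y) = -2*(11 - 2) = -2*9 = -18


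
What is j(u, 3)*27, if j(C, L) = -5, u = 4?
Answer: -135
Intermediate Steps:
j(u, 3)*27 = -5*27 = -135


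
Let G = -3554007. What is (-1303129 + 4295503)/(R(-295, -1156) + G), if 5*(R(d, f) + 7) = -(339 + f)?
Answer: -14961870/17769253 ≈ -0.84201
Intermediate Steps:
R(d, f) = -374/5 - f/5 (R(d, f) = -7 + (-(339 + f))/5 = -7 + (-339 - f)/5 = -7 + (-339/5 - f/5) = -374/5 - f/5)
(-1303129 + 4295503)/(R(-295, -1156) + G) = (-1303129 + 4295503)/((-374/5 - 1/5*(-1156)) - 3554007) = 2992374/((-374/5 + 1156/5) - 3554007) = 2992374/(782/5 - 3554007) = 2992374/(-17769253/5) = 2992374*(-5/17769253) = -14961870/17769253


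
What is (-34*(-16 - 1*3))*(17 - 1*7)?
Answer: 6460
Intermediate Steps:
(-34*(-16 - 1*3))*(17 - 1*7) = (-34*(-16 - 3))*(17 - 7) = -34*(-19)*10 = 646*10 = 6460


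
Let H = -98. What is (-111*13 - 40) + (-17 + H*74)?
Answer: -8752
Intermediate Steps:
(-111*13 - 40) + (-17 + H*74) = (-111*13 - 40) + (-17 - 98*74) = (-1443 - 40) + (-17 - 7252) = -1483 - 7269 = -8752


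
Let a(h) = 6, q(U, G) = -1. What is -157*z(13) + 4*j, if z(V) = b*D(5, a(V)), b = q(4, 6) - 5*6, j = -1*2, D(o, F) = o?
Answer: 24327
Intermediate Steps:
j = -2
b = -31 (b = -1 - 5*6 = -1 - 30 = -31)
z(V) = -155 (z(V) = -31*5 = -155)
-157*z(13) + 4*j = -157*(-155) + 4*(-2) = 24335 - 8 = 24327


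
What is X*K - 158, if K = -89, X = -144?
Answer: 12658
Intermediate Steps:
X*K - 158 = -144*(-89) - 158 = 12816 - 158 = 12658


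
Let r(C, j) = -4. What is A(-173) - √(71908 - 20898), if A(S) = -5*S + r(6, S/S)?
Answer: 861 - √51010 ≈ 635.15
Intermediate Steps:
A(S) = -4 - 5*S (A(S) = -5*S - 4 = -4 - 5*S)
A(-173) - √(71908 - 20898) = (-4 - 5*(-173)) - √(71908 - 20898) = (-4 + 865) - √51010 = 861 - √51010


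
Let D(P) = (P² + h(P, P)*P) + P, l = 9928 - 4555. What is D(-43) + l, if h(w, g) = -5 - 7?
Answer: 7695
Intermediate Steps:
l = 5373
h(w, g) = -12
D(P) = P² - 11*P (D(P) = (P² - 12*P) + P = P² - 11*P)
D(-43) + l = -43*(-11 - 43) + 5373 = -43*(-54) + 5373 = 2322 + 5373 = 7695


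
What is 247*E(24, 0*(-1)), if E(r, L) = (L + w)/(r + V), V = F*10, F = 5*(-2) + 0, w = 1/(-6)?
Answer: 13/24 ≈ 0.54167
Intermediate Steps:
w = -⅙ ≈ -0.16667
F = -10 (F = -10 + 0 = -10)
V = -100 (V = -10*10 = -100)
E(r, L) = (-⅙ + L)/(-100 + r) (E(r, L) = (L - ⅙)/(r - 100) = (-⅙ + L)/(-100 + r))
247*E(24, 0*(-1)) = 247*((-⅙ + 0*(-1))/(-100 + 24)) = 247*((-⅙ + 0)/(-76)) = 247*(-1/76*(-⅙)) = 247*(1/456) = 13/24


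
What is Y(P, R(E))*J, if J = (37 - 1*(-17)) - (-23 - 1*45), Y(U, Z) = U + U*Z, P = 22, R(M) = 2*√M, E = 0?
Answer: 2684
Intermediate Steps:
J = 122 (J = (37 + 17) - (-23 - 45) = 54 - 1*(-68) = 54 + 68 = 122)
Y(P, R(E))*J = (22*(1 + 2*√0))*122 = (22*(1 + 2*0))*122 = (22*(1 + 0))*122 = (22*1)*122 = 22*122 = 2684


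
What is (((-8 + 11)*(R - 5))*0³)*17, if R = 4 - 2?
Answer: 0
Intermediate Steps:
R = 2
(((-8 + 11)*(R - 5))*0³)*17 = (((-8 + 11)*(2 - 5))*0³)*17 = ((3*(-3))*0)*17 = -9*0*17 = 0*17 = 0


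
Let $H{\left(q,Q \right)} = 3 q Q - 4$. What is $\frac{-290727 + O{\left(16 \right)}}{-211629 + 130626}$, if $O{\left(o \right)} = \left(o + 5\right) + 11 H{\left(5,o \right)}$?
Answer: $\frac{288110}{81003} \approx 3.5568$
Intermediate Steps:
$H{\left(q,Q \right)} = -4 + 3 Q q$ ($H{\left(q,Q \right)} = 3 Q q - 4 = -4 + 3 Q q$)
$O{\left(o \right)} = -39 + 166 o$ ($O{\left(o \right)} = \left(o + 5\right) + 11 \left(-4 + 3 o 5\right) = \left(5 + o\right) + 11 \left(-4 + 15 o\right) = \left(5 + o\right) + \left(-44 + 165 o\right) = -39 + 166 o$)
$\frac{-290727 + O{\left(16 \right)}}{-211629 + 130626} = \frac{-290727 + \left(-39 + 166 \cdot 16\right)}{-211629 + 130626} = \frac{-290727 + \left(-39 + 2656\right)}{-81003} = \left(-290727 + 2617\right) \left(- \frac{1}{81003}\right) = \left(-288110\right) \left(- \frac{1}{81003}\right) = \frac{288110}{81003}$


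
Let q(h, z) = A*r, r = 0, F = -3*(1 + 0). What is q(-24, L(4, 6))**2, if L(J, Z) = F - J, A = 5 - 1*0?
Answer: 0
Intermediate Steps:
A = 5 (A = 5 + 0 = 5)
F = -3 (F = -3*1 = -3)
L(J, Z) = -3 - J
q(h, z) = 0 (q(h, z) = 5*0 = 0)
q(-24, L(4, 6))**2 = 0**2 = 0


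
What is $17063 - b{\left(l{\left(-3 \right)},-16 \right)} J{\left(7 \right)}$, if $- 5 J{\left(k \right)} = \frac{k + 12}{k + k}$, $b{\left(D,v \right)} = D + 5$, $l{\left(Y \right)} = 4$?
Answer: $\frac{1194581}{70} \approx 17065.0$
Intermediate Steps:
$b{\left(D,v \right)} = 5 + D$
$J{\left(k \right)} = - \frac{12 + k}{10 k}$ ($J{\left(k \right)} = - \frac{\left(k + 12\right) \frac{1}{k + k}}{5} = - \frac{\left(12 + k\right) \frac{1}{2 k}}{5} = - \frac{\frac{1}{2} \frac{1}{k} \left(12 + k\right)}{5} = - \frac{12 + k}{10 k}$)
$17063 - b{\left(l{\left(-3 \right)},-16 \right)} J{\left(7 \right)} = 17063 - \left(5 + 4\right) \frac{-12 - 7}{10 \cdot 7} = 17063 - 9 \cdot \frac{1}{10} \cdot \frac{1}{7} \left(-12 - 7\right) = 17063 - 9 \cdot \frac{1}{10} \cdot \frac{1}{7} \left(-19\right) = 17063 - 9 \left(- \frac{19}{70}\right) = 17063 - - \frac{171}{70} = 17063 + \frac{171}{70} = \frac{1194581}{70}$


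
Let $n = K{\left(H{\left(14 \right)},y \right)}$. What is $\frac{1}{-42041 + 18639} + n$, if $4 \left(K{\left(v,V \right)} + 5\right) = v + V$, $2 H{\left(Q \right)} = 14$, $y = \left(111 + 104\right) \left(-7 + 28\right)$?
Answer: $\frac{13169475}{11701} \approx 1125.5$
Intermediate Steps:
$y = 4515$ ($y = 215 \cdot 21 = 4515$)
$H{\left(Q \right)} = 7$ ($H{\left(Q \right)} = \frac{1}{2} \cdot 14 = 7$)
$K{\left(v,V \right)} = -5 + \frac{V}{4} + \frac{v}{4}$ ($K{\left(v,V \right)} = -5 + \frac{v + V}{4} = -5 + \frac{V + v}{4} = -5 + \left(\frac{V}{4} + \frac{v}{4}\right) = -5 + \frac{V}{4} + \frac{v}{4}$)
$n = \frac{2251}{2}$ ($n = -5 + \frac{1}{4} \cdot 4515 + \frac{1}{4} \cdot 7 = -5 + \frac{4515}{4} + \frac{7}{4} = \frac{2251}{2} \approx 1125.5$)
$\frac{1}{-42041 + 18639} + n = \frac{1}{-42041 + 18639} + \frac{2251}{2} = \frac{1}{-23402} + \frac{2251}{2} = - \frac{1}{23402} + \frac{2251}{2} = \frac{13169475}{11701}$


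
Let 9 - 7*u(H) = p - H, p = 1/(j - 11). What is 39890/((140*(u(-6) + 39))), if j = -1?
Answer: 23934/3313 ≈ 7.2243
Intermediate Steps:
p = -1/12 (p = 1/(-1 - 11) = 1/(-12) = -1/12 ≈ -0.083333)
u(H) = 109/84 + H/7 (u(H) = 9/7 - (-1/12 - H)/7 = 9/7 + (1/84 + H/7) = 109/84 + H/7)
39890/((140*(u(-6) + 39))) = 39890/((140*((109/84 + (⅐)*(-6)) + 39))) = 39890/((140*((109/84 - 6/7) + 39))) = 39890/((140*(37/84 + 39))) = 39890/((140*(3313/84))) = 39890/(16565/3) = 39890*(3/16565) = 23934/3313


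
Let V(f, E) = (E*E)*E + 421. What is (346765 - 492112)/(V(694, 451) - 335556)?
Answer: -145347/91398716 ≈ -0.0015903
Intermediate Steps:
V(f, E) = 421 + E³ (V(f, E) = E²*E + 421 = E³ + 421 = 421 + E³)
(346765 - 492112)/(V(694, 451) - 335556) = (346765 - 492112)/((421 + 451³) - 335556) = -145347/((421 + 91733851) - 335556) = -145347/(91734272 - 335556) = -145347/91398716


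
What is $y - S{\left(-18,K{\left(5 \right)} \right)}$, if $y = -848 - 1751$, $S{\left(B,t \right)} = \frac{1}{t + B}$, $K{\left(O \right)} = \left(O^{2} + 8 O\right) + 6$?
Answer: $- \frac{137748}{53} \approx -2599.0$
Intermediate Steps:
$K{\left(O \right)} = 6 + O^{2} + 8 O$
$S{\left(B,t \right)} = \frac{1}{B + t}$
$y = -2599$ ($y = -848 - 1751 = -2599$)
$y - S{\left(-18,K{\left(5 \right)} \right)} = -2599 - \frac{1}{-18 + \left(6 + 5^{2} + 8 \cdot 5\right)} = -2599 - \frac{1}{-18 + \left(6 + 25 + 40\right)} = -2599 - \frac{1}{-18 + 71} = -2599 - \frac{1}{53} = - \frac{137748}{53}$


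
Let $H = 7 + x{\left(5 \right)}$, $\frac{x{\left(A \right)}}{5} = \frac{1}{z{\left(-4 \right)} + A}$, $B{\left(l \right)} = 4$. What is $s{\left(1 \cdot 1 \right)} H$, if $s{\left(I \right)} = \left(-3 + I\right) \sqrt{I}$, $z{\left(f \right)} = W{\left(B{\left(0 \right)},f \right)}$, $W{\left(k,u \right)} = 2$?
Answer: $- \frac{108}{7} \approx -15.429$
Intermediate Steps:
$z{\left(f \right)} = 2$
$x{\left(A \right)} = \frac{5}{2 + A}$
$H = \frac{54}{7}$ ($H = 7 + \frac{5}{2 + 5} = 7 + \frac{5}{7} = \frac{54}{7} \approx 7.7143$)
$s{\left(I \right)} = \sqrt{I} \left(-3 + I\right)$
$s{\left(1 \cdot 1 \right)} H = \sqrt{1 \cdot 1} \left(-3 + 1 \cdot 1\right) \frac{54}{7} = \sqrt{1} \left(-3 + 1\right) \frac{54}{7} = 1 \left(-2\right) \frac{54}{7} = \left(-2\right) \frac{54}{7} = - \frac{108}{7}$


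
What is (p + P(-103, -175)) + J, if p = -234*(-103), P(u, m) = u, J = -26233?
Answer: -2234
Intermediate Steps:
p = 24102
(p + P(-103, -175)) + J = (24102 - 103) - 26233 = 23999 - 26233 = -2234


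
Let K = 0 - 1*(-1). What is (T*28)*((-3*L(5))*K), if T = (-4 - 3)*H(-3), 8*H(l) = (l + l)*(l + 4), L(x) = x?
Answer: -2205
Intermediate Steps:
H(l) = l*(4 + l)/4 (H(l) = ((l + l)*(l + 4))/8 = ((2*l)*(4 + l))/8 = (2*l*(4 + l))/8 = l*(4 + l)/4)
K = 1 (K = 0 + 1 = 1)
T = 21/4 (T = (-4 - 3)*((1/4)*(-3)*(4 - 3)) = -7*(-3)/4 = -7*(-3/4) = 21/4 ≈ 5.2500)
(T*28)*((-3*L(5))*K) = ((21/4)*28)*(-3*5*1) = 147*(-15*1) = 147*(-15) = -2205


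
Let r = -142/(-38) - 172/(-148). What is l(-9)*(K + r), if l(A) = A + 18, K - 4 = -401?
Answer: -2480823/703 ≈ -3528.9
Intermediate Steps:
K = -397 (K = 4 - 401 = -397)
r = 3444/703 (r = -142*(-1/38) - 172*(-1/148) = 71/19 + 43/37 = 3444/703 ≈ 4.8990)
l(A) = 18 + A
l(-9)*(K + r) = (18 - 9)*(-397 + 3444/703) = 9*(-275647/703) = -2480823/703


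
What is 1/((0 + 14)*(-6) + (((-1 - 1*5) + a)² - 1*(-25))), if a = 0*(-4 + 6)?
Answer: -1/23 ≈ -0.043478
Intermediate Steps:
a = 0 (a = 0*2 = 0)
1/((0 + 14)*(-6) + (((-1 - 1*5) + a)² - 1*(-25))) = 1/((0 + 14)*(-6) + (((-1 - 1*5) + 0)² - 1*(-25))) = 1/(14*(-6) + (((-1 - 5) + 0)² + 25)) = 1/(-84 + ((-6 + 0)² + 25)) = 1/(-84 + ((-6)² + 25)) = 1/(-84 + (36 + 25)) = 1/(-84 + 61) = 1/(-23) = -1/23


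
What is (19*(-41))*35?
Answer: -27265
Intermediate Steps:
(19*(-41))*35 = -779*35 = -27265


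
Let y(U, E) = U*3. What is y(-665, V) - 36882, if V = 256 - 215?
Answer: -38877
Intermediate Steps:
V = 41
y(U, E) = 3*U
y(-665, V) - 36882 = 3*(-665) - 36882 = -1995 - 36882 = -38877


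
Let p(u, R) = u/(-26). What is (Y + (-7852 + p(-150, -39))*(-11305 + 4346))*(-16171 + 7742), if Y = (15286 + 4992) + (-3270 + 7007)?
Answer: -5985746071066/13 ≈ -4.6044e+11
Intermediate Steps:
p(u, R) = -u/26 (p(u, R) = u*(-1/26) = -u/26)
Y = 24015 (Y = 20278 + 3737 = 24015)
(Y + (-7852 + p(-150, -39))*(-11305 + 4346))*(-16171 + 7742) = (24015 + (-7852 - 1/26*(-150))*(-11305 + 4346))*(-16171 + 7742) = (24015 + (-7852 + 75/13)*(-6959))*(-8429) = (24015 - 102001/13*(-6959))*(-8429) = (24015 + 709824959/13)*(-8429) = (710137154/13)*(-8429) = -5985746071066/13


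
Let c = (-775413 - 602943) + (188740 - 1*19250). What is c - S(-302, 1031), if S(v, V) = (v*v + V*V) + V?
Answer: -2364062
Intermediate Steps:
c = -1208866 (c = -1378356 + (188740 - 19250) = -1378356 + 169490 = -1208866)
S(v, V) = V + V**2 + v**2 (S(v, V) = (v**2 + V**2) + V = (V**2 + v**2) + V = V + V**2 + v**2)
c - S(-302, 1031) = -1208866 - (1031 + 1031**2 + (-302)**2) = -1208866 - (1031 + 1062961 + 91204) = -1208866 - 1*1155196 = -1208866 - 1155196 = -2364062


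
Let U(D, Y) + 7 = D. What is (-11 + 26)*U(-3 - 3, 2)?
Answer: -195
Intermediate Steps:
U(D, Y) = -7 + D
(-11 + 26)*U(-3 - 3, 2) = (-11 + 26)*(-7 + (-3 - 3)) = 15*(-7 - 6) = 15*(-13) = -195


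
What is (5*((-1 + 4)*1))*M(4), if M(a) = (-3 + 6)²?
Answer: 135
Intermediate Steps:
M(a) = 9 (M(a) = 3² = 9)
(5*((-1 + 4)*1))*M(4) = (5*((-1 + 4)*1))*9 = (5*(3*1))*9 = (5*3)*9 = 15*9 = 135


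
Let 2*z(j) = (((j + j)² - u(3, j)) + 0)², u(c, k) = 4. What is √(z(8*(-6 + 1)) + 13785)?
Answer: √20468193 ≈ 4524.2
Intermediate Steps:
z(j) = (-4 + 4*j²)²/2 (z(j) = (((j + j)² - 1*4) + 0)²/2 = (((2*j)² - 4) + 0)²/2 = ((4*j² - 4) + 0)²/2 = ((-4 + 4*j²) + 0)²/2 = (-4 + 4*j²)²/2)
√(z(8*(-6 + 1)) + 13785) = √(8*(-1 + (8*(-6 + 1))²)² + 13785) = √(8*(-1 + (8*(-5))²)² + 13785) = √(8*(-1 + (-40)²)² + 13785) = √(8*(-1 + 1600)² + 13785) = √(8*1599² + 13785) = √(8*2556801 + 13785) = √(20454408 + 13785) = √20468193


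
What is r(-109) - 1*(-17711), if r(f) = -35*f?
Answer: 21526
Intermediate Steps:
r(-109) - 1*(-17711) = -35*(-109) - 1*(-17711) = 3815 + 17711 = 21526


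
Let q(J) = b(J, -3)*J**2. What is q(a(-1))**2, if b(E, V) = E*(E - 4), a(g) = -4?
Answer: 262144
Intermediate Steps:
b(E, V) = E*(-4 + E)
q(J) = J**3*(-4 + J) (q(J) = (J*(-4 + J))*J**2 = J**3*(-4 + J))
q(a(-1))**2 = ((-4)**3*(-4 - 4))**2 = (-64*(-8))**2 = 512**2 = 262144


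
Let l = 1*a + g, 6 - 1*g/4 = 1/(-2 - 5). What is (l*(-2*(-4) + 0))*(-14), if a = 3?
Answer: -3088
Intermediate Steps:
g = 172/7 (g = 24 - 4/(-2 - 5) = 24 - 4/(-7) = 24 - 4*(-1/7) = 24 + 4/7 = 172/7 ≈ 24.571)
l = 193/7 (l = 1*3 + 172/7 = 3 + 172/7 = 193/7 ≈ 27.571)
(l*(-2*(-4) + 0))*(-14) = (193*(-2*(-4) + 0)/7)*(-14) = (193*(8 + 0)/7)*(-14) = ((193/7)*8)*(-14) = (1544/7)*(-14) = -3088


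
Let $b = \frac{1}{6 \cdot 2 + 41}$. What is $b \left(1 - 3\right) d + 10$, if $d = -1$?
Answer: $\frac{532}{53} \approx 10.038$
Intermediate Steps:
$b = \frac{1}{53}$ ($b = \frac{1}{12 + 41} = \frac{1}{53} \approx 0.018868$)
$b \left(1 - 3\right) d + 10 = \frac{\left(1 - 3\right) \left(-1\right)}{53} + 10 = \frac{\left(-2\right) \left(-1\right)}{53} + 10 = \frac{1}{53} \cdot 2 + 10 = \frac{2}{53} + 10 = \frac{532}{53}$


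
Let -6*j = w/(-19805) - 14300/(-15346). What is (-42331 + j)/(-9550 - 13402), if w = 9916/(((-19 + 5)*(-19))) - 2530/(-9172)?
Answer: 23541661180053249511/12764315254956447840 ≈ 1.8443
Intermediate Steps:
w = 22905633/609938 (w = 9916/((-14*(-19))) - 2530*(-1/9172) = 9916/266 + 1265/4586 = 9916*(1/266) + 1265/4586 = 4958/133 + 1265/4586 = 22905633/609938 ≈ 37.554)
j = -86194973021491/556130849379420 (j = -((22905633/609938)/(-19805) - 14300/(-15346))/6 = -((22905633/609938)*(-1/19805) - 14300*(-1/15346))/6 = -(-22905633/12079822090 + 7150/7673)/6 = -⅙*86194973021491/92688474896570 = -86194973021491/556130849379420 ≈ -0.15499)
(-42331 + j)/(-9550 - 13402) = (-42331 - 86194973021491/556130849379420)/(-9550 - 13402) = -23541661180053249511/556130849379420/(-22952) = -23541661180053249511/556130849379420*(-1/22952) = 23541661180053249511/12764315254956447840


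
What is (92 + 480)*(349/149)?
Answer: 199628/149 ≈ 1339.8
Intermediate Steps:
(92 + 480)*(349/149) = 572*(349*(1/149)) = 572*(349/149) = 199628/149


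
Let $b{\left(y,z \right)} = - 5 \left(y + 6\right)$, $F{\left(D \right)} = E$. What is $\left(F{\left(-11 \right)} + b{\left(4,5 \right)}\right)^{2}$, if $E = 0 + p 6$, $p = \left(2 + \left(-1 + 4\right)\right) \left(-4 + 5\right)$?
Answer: $400$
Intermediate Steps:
$p = 5$ ($p = \left(2 + 3\right) 1 = 5 \cdot 1 = 5$)
$E = 30$ ($E = 0 + 5 \cdot 6 = 0 + 30 = 30$)
$F{\left(D \right)} = 30$
$b{\left(y,z \right)} = -30 - 5 y$ ($b{\left(y,z \right)} = - 5 \left(6 + y\right) = -30 - 5 y$)
$\left(F{\left(-11 \right)} + b{\left(4,5 \right)}\right)^{2} = \left(30 - 50\right)^{2} = \left(-20\right)^{2} = 400$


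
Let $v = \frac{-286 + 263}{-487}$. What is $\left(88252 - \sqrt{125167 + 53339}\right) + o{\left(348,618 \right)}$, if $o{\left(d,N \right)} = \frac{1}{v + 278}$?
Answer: $\frac{11950115555}{135409} - 3 \sqrt{19834} \approx 87830.0$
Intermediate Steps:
$v = \frac{23}{487}$ ($v = \left(-23\right) \left(- \frac{1}{487}\right) = \frac{23}{487} \approx 0.047228$)
$o{\left(d,N \right)} = \frac{487}{135409}$ ($o{\left(d,N \right)} = \frac{1}{\frac{23}{487} + 278} = \frac{1}{\frac{135409}{487}} = \frac{487}{135409}$)
$\left(88252 - \sqrt{125167 + 53339}\right) + o{\left(348,618 \right)} = \left(88252 - \sqrt{125167 + 53339}\right) + \frac{487}{135409} = \left(88252 - \sqrt{178506}\right) + \frac{487}{135409} = \left(88252 - 3 \sqrt{19834}\right) + \frac{487}{135409} = \frac{11950115555}{135409} - 3 \sqrt{19834}$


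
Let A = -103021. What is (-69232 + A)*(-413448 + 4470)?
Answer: 70447687434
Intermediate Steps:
(-69232 + A)*(-413448 + 4470) = (-69232 - 103021)*(-413448 + 4470) = -172253*(-408978) = 70447687434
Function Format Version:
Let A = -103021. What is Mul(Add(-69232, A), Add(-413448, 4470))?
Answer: 70447687434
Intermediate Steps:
Mul(Add(-69232, A), Add(-413448, 4470)) = Mul(Add(-69232, -103021), Add(-413448, 4470)) = Mul(-172253, -408978) = 70447687434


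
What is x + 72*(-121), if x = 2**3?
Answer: -8704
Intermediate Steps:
x = 8
x + 72*(-121) = 8 + 72*(-121) = 8 - 8712 = -8704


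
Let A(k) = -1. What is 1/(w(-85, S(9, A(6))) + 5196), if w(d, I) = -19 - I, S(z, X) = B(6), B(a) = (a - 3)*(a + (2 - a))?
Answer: 1/5171 ≈ 0.00019339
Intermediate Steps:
B(a) = -6 + 2*a (B(a) = (-3 + a)*2 = -6 + 2*a)
S(z, X) = 6 (S(z, X) = -6 + 2*6 = -6 + 12 = 6)
1/(w(-85, S(9, A(6))) + 5196) = 1/((-19 - 1*6) + 5196) = 1/((-19 - 6) + 5196) = 1/(-25 + 5196) = 1/5171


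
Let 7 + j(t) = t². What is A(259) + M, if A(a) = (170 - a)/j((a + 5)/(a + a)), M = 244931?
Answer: 110749807342/452143 ≈ 2.4494e+5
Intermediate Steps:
j(t) = -7 + t²
A(a) = (170 - a)/(-7 + (5 + a)²/(4*a²)) (A(a) = (170 - a)/(-7 + ((a + 5)/(a + a))²) = (170 - a)/(-7 + ((5 + a)/((2*a)))²) = (170 - a)/(-7 + ((5 + a)*(1/(2*a)))²) = (170 - a)/(-7 + ((5 + a)/(2*a))²) = (170 - a)/(-7 + (5 + a)²/(4*a²)))
A(259) + M = 4*259²*(170 - 1*259)/((5 + 259)² - 28*259²) + 244931 = 4*67081*(170 - 259)/(264² - 28*67081) + 244931 = 4*67081*(-89)/(69696 - 1878268) + 244931 = 4*67081*(-89)/(-1808572) + 244931 = 4*67081*(-1/1808572)*(-89) + 244931 = 5970209/452143 + 244931 = 110749807342/452143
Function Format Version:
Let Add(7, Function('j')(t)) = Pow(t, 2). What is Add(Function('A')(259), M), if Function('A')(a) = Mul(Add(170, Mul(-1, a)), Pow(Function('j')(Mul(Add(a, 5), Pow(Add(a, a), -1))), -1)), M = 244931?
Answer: Rational(110749807342, 452143) ≈ 2.4494e+5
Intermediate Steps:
Function('j')(t) = Add(-7, Pow(t, 2))
Function('A')(a) = Mul(Pow(Add(-7, Mul(Rational(1, 4), Pow(a, -2), Pow(Add(5, a), 2))), -1), Add(170, Mul(-1, a))) (Function('A')(a) = Mul(Add(170, Mul(-1, a)), Pow(Add(-7, Pow(Mul(Add(a, 5), Pow(Add(a, a), -1)), 2)), -1)) = Mul(Add(170, Mul(-1, a)), Pow(Add(-7, Pow(Mul(Add(5, a), Pow(Mul(2, a), -1)), 2)), -1)) = Mul(Add(170, Mul(-1, a)), Pow(Add(-7, Pow(Mul(Add(5, a), Mul(Rational(1, 2), Pow(a, -1))), 2)), -1)) = Mul(Add(170, Mul(-1, a)), Pow(Add(-7, Pow(Mul(Rational(1, 2), Pow(a, -1), Add(5, a)), 2)), -1)) = Mul(Add(170, Mul(-1, a)), Pow(Add(-7, Mul(Rational(1, 4), Pow(a, -2), Pow(Add(5, a), 2))), -1)) = Mul(Pow(Add(-7, Mul(Rational(1, 4), Pow(a, -2), Pow(Add(5, a), 2))), -1), Add(170, Mul(-1, a))))
Add(Function('A')(259), M) = Add(Mul(4, Pow(259, 2), Pow(Add(Pow(Add(5, 259), 2), Mul(-28, Pow(259, 2))), -1), Add(170, Mul(-1, 259))), 244931) = Add(Mul(4, 67081, Pow(Add(Pow(264, 2), Mul(-28, 67081)), -1), Add(170, -259)), 244931) = Add(Mul(4, 67081, Pow(Add(69696, -1878268), -1), -89), 244931) = Add(Mul(4, 67081, Pow(-1808572, -1), -89), 244931) = Add(Mul(4, 67081, Rational(-1, 1808572), -89), 244931) = Add(Rational(5970209, 452143), 244931) = Rational(110749807342, 452143)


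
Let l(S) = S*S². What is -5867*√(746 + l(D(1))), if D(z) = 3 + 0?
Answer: -5867*√773 ≈ -1.6312e+5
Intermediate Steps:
D(z) = 3
l(S) = S³
-5867*√(746 + l(D(1))) = -5867*√(746 + 3³) = -5867*√(746 + 27) = -5867*√773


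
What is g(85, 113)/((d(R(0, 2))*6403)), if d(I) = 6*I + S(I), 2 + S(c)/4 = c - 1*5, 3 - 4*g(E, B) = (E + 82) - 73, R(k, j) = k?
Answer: 13/102448 ≈ 0.00012689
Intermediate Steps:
g(E, B) = -3/2 - E/4 (g(E, B) = ¾ - ((E + 82) - 73)/4 = ¾ - ((82 + E) - 73)/4 = ¾ - (9 + E)/4 = ¾ + (-9/4 - E/4) = -3/2 - E/4)
S(c) = -28 + 4*c (S(c) = -8 + 4*(c - 1*5) = -8 + 4*(c - 5) = -8 + 4*(-5 + c) = -8 + (-20 + 4*c) = -28 + 4*c)
d(I) = -28 + 10*I (d(I) = 6*I + (-28 + 4*I) = -28 + 10*I)
g(85, 113)/((d(R(0, 2))*6403)) = (-3/2 - ¼*85)/(((-28 + 10*0)*6403)) = (-3/2 - 85/4)/(((-28 + 0)*6403)) = -91/(4*((-28*6403))) = -91/4/(-179284) = -91/4*(-1/179284) = 13/102448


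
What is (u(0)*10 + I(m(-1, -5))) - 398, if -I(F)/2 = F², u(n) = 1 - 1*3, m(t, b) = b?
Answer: -468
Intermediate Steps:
u(n) = -2 (u(n) = 1 - 3 = -2)
I(F) = -2*F²
(u(0)*10 + I(m(-1, -5))) - 398 = (-2*10 - 2*(-5)²) - 398 = (-20 - 2*25) - 398 = (-20 - 50) - 398 = -70 - 398 = -468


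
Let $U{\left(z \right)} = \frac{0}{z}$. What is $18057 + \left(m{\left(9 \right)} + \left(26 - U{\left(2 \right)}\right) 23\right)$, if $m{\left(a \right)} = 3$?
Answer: $18658$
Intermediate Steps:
$U{\left(z \right)} = 0$
$18057 + \left(m{\left(9 \right)} + \left(26 - U{\left(2 \right)}\right) 23\right) = 18057 + \left(3 + \left(26 - 0\right) 23\right) = 18057 + \left(3 + \left(26 + 0\right) 23\right) = 18057 + \left(3 + 26 \cdot 23\right) = 18057 + \left(3 + 598\right) = 18057 + 601 = 18658$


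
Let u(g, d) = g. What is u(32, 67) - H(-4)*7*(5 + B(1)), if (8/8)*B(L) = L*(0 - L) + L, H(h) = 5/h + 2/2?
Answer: 163/4 ≈ 40.750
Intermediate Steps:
H(h) = 1 + 5/h (H(h) = 5/h + 2*(1/2) = 5/h + 1 = 1 + 5/h)
B(L) = L - L**2 (B(L) = L*(0 - L) + L = L*(-L) + L = -L**2 + L = L - L**2)
u(32, 67) - H(-4)*7*(5 + B(1)) = 32 - ((5 - 4)/(-4))*7*(5 + 1*(1 - 1*1)) = 32 - -1/4*1*7*(5 + 1*(1 - 1)) = 32 - (-1/4*7)*(5 + 1*0) = 32 - (-7)*(5 + 0)/4 = 32 - (-7)*5/4 = 32 - 1*(-35/4) = 32 + 35/4 = 163/4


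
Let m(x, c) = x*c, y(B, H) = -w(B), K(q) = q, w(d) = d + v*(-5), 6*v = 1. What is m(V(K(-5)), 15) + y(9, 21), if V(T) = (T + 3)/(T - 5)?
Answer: -31/6 ≈ -5.1667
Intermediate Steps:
v = ⅙ (v = (⅙)*1 = ⅙ ≈ 0.16667)
w(d) = -⅚ + d (w(d) = d + (⅙)*(-5) = d - ⅚ = -⅚ + d)
y(B, H) = ⅚ - B (y(B, H) = -(-⅚ + B) = ⅚ - B)
V(T) = (3 + T)/(-5 + T)
m(x, c) = c*x
m(V(K(-5)), 15) + y(9, 21) = 15*((3 - 5)/(-5 - 5)) + (⅚ - 1*9) = 15*(-2/(-10)) + (⅚ - 9) = 15*(-⅒*(-2)) - 49/6 = 15*(⅕) - 49/6 = 3 - 49/6 = -31/6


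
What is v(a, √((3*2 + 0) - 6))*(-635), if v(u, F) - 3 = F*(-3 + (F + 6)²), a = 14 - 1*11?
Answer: -1905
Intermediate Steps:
a = 3 (a = 14 - 11 = 3)
v(u, F) = 3 + F*(-3 + (6 + F)²) (v(u, F) = 3 + F*(-3 + (F + 6)²) = 3 + F*(-3 + (6 + F)²))
v(a, √((3*2 + 0) - 6))*(-635) = (3 - 3*√((3*2 + 0) - 6) + √((3*2 + 0) - 6)*(6 + √((3*2 + 0) - 6))²)*(-635) = (3 - 3*√((6 + 0) - 6) + √((6 + 0) - 6)*(6 + √((6 + 0) - 6))²)*(-635) = (3 - 3*√(6 - 6) + √(6 - 6)*(6 + √(6 - 6))²)*(-635) = (3 - 3*√0 + √0*(6 + √0)²)*(-635) = (3 - 3*0 + 0*(6 + 0)²)*(-635) = (3 + 0 + 0*6²)*(-635) = (3 + 0 + 0*36)*(-635) = (3 + 0 + 0)*(-635) = 3*(-635) = -1905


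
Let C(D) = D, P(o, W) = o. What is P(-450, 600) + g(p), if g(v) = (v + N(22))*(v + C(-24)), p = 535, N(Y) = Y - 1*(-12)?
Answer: 290309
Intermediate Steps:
N(Y) = 12 + Y (N(Y) = Y + 12 = 12 + Y)
g(v) = (-24 + v)*(34 + v) (g(v) = (v + (12 + 22))*(v - 24) = (v + 34)*(-24 + v) = (34 + v)*(-24 + v) = (-24 + v)*(34 + v))
P(-450, 600) + g(p) = -450 + (-816 + 535**2 + 10*535) = -450 + (-816 + 286225 + 5350) = -450 + 290759 = 290309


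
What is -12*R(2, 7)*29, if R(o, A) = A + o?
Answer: -3132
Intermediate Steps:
-12*R(2, 7)*29 = -12*(7 + 2)*29 = -12*9*29 = -108*29 = -3132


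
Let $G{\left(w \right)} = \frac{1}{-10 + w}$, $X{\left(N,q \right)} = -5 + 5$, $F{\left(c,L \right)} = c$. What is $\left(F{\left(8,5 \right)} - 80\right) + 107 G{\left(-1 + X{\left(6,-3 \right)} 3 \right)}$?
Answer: $- \frac{899}{11} \approx -81.727$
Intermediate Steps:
$X{\left(N,q \right)} = 0$
$\left(F{\left(8,5 \right)} - 80\right) + 107 G{\left(-1 + X{\left(6,-3 \right)} 3 \right)} = \left(8 - 80\right) + \frac{107}{-10 + \left(-1 + 0 \cdot 3\right)} = \left(8 - 80\right) + \frac{107}{-10 + \left(-1 + 0\right)} = -72 + \frac{107}{-10 - 1} = -72 + \frac{107}{-11} = -72 + 107 \left(- \frac{1}{11}\right) = -72 - \frac{107}{11} = - \frac{899}{11}$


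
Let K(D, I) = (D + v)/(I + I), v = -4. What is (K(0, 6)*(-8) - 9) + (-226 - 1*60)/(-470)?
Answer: -4036/705 ≈ -5.7248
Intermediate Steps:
K(D, I) = (-4 + D)/(2*I) (K(D, I) = (D - 4)/(I + I) = (-4 + D)/((2*I)) = (-4 + D)*(1/(2*I)) = (-4 + D)/(2*I))
(K(0, 6)*(-8) - 9) + (-226 - 1*60)/(-470) = (((½)*(-4 + 0)/6)*(-8) - 9) + (-226 - 1*60)/(-470) = (((½)*(⅙)*(-4))*(-8) - 9) + (-226 - 60)*(-1/470) = (-⅓*(-8) - 9) - 286*(-1/470) = (8/3 - 9) + 143/235 = -19/3 + 143/235 = -4036/705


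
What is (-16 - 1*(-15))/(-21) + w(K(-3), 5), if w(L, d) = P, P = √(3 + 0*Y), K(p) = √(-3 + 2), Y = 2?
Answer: 1/21 + √3 ≈ 1.7797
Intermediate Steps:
K(p) = I (K(p) = √(-1) = I)
P = √3 (P = √(3 + 0*2) = √(3 + 0) = √3 ≈ 1.7320)
w(L, d) = √3
(-16 - 1*(-15))/(-21) + w(K(-3), 5) = (-16 - 1*(-15))/(-21) + √3 = -(-16 + 15)/21 + √3 = -1/21*(-1) + √3 = 1/21 + √3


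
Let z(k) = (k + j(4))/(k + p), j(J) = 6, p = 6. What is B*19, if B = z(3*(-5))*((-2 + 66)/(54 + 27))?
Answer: 1216/81 ≈ 15.012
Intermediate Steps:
z(k) = 1 (z(k) = (k + 6)/(k + 6) = (6 + k)/(6 + k) = 1)
B = 64/81 (B = 1*((-2 + 66)/(54 + 27)) = 1*(64/81) = 64/81 ≈ 0.79012)
B*19 = (64/81)*19 = 1216/81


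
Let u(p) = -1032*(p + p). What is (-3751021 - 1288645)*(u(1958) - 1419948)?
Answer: 27522926339160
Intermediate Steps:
u(p) = -2064*p
(-3751021 - 1288645)*(u(1958) - 1419948) = (-3751021 - 1288645)*(-2064*1958 - 1419948) = -5039666*(-4041312 - 1419948) = -5039666*(-5461260) = 27522926339160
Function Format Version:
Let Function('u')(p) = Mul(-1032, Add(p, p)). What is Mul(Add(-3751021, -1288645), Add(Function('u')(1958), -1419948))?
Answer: 27522926339160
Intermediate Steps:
Function('u')(p) = Mul(-2064, p) (Function('u')(p) = Mul(-1032, Mul(2, p)) = Mul(-2064, p))
Mul(Add(-3751021, -1288645), Add(Function('u')(1958), -1419948)) = Mul(Add(-3751021, -1288645), Add(Mul(-2064, 1958), -1419948)) = Mul(-5039666, Add(-4041312, -1419948)) = Mul(-5039666, -5461260) = 27522926339160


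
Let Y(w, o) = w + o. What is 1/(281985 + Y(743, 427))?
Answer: 1/283155 ≈ 3.5316e-6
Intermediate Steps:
Y(w, o) = o + w
1/(281985 + Y(743, 427)) = 1/(281985 + (427 + 743)) = 1/(281985 + 1170) = 1/283155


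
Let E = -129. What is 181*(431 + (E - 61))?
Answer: 43621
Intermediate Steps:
181*(431 + (E - 61)) = 181*(431 + (-129 - 61)) = 181*(431 - 190) = 181*241 = 43621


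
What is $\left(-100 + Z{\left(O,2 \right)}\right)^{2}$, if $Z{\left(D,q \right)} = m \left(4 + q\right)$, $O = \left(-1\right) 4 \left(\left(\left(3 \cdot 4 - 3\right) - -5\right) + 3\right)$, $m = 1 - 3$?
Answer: $12544$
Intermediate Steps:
$m = -2$
$O = -68$ ($O = - 4 \left(\left(\left(12 - 3\right) + 5\right) + 3\right) = - 4 \left(\left(9 + 5\right) + 3\right) = - 4 \left(14 + 3\right) = \left(-4\right) 17 = -68$)
$Z{\left(D,q \right)} = -8 - 2 q$ ($Z{\left(D,q \right)} = - 2 \left(4 + q\right) = -8 - 2 q$)
$\left(-100 + Z{\left(O,2 \right)}\right)^{2} = \left(-100 - 12\right)^{2} = \left(-112\right)^{2} = 12544$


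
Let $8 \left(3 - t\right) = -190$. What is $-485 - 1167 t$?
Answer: $- \frac{126809}{4} \approx -31702.0$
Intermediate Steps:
$t = \frac{107}{4}$ ($t = 3 - - \frac{95}{4} = 3 + \frac{95}{4} = \frac{107}{4} \approx 26.75$)
$-485 - 1167 t = -485 - \frac{124869}{4} = - \frac{126809}{4}$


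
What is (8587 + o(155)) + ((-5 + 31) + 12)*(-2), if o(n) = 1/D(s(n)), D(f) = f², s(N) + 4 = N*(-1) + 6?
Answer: 199234000/23409 ≈ 8511.0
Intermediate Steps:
s(N) = 2 - N (s(N) = -4 + (N*(-1) + 6) = -4 + (-N + 6) = -4 + (6 - N) = 2 - N)
o(n) = (2 - n)⁻² (o(n) = 1/((2 - n)²) = (2 - n)⁻²)
(8587 + o(155)) + ((-5 + 31) + 12)*(-2) = (8587 + (-2 + 155)⁻²) + ((-5 + 31) + 12)*(-2) = (8587 + 153⁻²) + (26 + 12)*(-2) = (8587 + 1/23409) + 38*(-2) = 201013084/23409 - 76 = 199234000/23409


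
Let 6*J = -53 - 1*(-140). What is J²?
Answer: 841/4 ≈ 210.25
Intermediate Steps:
J = 29/2 (J = (-53 - 1*(-140))/6 = (-53 + 140)/6 = (⅙)*87 = 29/2 ≈ 14.500)
J² = (29/2)² = 841/4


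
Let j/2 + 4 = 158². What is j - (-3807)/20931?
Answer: 348293109/6977 ≈ 49920.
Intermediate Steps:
j = 49920 (j = -8 + 2*158² = -8 + 2*24964 = -8 + 49928 = 49920)
j - (-3807)/20931 = 49920 - (-3807)/20931 = 49920 - 1*(-1269/6977) = 49920 + 1269/6977 = 348293109/6977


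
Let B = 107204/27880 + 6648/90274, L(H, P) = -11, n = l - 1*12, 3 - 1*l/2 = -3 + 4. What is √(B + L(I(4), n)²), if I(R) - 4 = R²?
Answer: √12363996309397297230/314604890 ≈ 11.177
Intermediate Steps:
I(R) = 4 + R²
l = 4 (l = 6 - 2*(-3 + 4) = 6 - 2*1 = 6 - 2 = 4)
n = -8 (n = 4 - 1*12 = 4 - 12 = -8)
B = 1232885017/314604890 (B = 107204*(1/27880) + 6648*(1/90274) = 26801/6970 + 3324/45137 = 1232885017/314604890 ≈ 3.9188)
√(B + L(I(4), n)²) = √(1232885017/314604890 + (-11)²) = √(1232885017/314604890 + 121) = √(39300076707/314604890) = √12363996309397297230/314604890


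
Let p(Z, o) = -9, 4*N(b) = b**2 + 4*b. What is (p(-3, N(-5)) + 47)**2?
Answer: 1444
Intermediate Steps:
N(b) = b + b**2/4 (N(b) = (b**2 + 4*b)/4 = b + b**2/4)
(p(-3, N(-5)) + 47)**2 = (-9 + 47)**2 = 38**2 = 1444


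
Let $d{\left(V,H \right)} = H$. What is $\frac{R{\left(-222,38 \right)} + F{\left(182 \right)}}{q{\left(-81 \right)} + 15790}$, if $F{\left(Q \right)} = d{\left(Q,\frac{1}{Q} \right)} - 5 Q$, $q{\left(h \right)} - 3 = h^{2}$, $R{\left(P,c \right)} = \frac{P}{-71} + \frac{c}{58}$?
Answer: $- \frac{339592287}{8376893252} \approx -0.040539$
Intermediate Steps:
$R{\left(P,c \right)} = - \frac{P}{71} + \frac{c}{58}$ ($R{\left(P,c \right)} = P \left(- \frac{1}{71}\right) + c \frac{1}{58} = - \frac{P}{71} + \frac{c}{58}$)
$q{\left(h \right)} = 3 + h^{2}$
$F{\left(Q \right)} = \frac{1}{Q} - 5 Q$
$\frac{R{\left(-222,38 \right)} + F{\left(182 \right)}}{q{\left(-81 \right)} + 15790} = \frac{\left(\left(- \frac{1}{71}\right) \left(-222\right) + \frac{1}{58} \cdot 38\right) + \left(\frac{1}{182} - 910\right)}{\left(3 + \left(-81\right)^{2}\right) + 15790} = \frac{\left(\frac{222}{71} + \frac{19}{29}\right) + \left(\frac{1}{182} - 910\right)}{\left(3 + 6561\right) + 15790} = \frac{\frac{7787}{2059} - \frac{165619}{182}}{6564 + 15790} = - \frac{339592287}{374738 \cdot 22354} = \left(- \frac{339592287}{374738}\right) \frac{1}{22354} = - \frac{339592287}{8376893252}$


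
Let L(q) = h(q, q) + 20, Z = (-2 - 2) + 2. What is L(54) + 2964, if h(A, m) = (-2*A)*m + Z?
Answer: -2850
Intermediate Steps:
Z = -2 (Z = -4 + 2 = -2)
h(A, m) = -2 - 2*A*m (h(A, m) = (-2*A)*m - 2 = -2*A*m - 2 = -2 - 2*A*m)
L(q) = 18 - 2*q² (L(q) = (-2 - 2*q*q) + 20 = (-2 - 2*q²) + 20 = 18 - 2*q²)
L(54) + 2964 = (18 - 2*54²) + 2964 = (18 - 2*2916) + 2964 = (18 - 5832) + 2964 = -5814 + 2964 = -2850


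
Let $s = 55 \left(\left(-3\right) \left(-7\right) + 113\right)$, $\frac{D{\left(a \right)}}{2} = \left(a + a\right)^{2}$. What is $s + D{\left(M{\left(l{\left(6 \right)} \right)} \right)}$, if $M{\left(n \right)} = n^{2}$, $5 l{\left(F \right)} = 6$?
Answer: $\frac{4616618}{625} \approx 7386.6$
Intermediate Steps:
$l{\left(F \right)} = \frac{6}{5}$ ($l{\left(F \right)} = \frac{1}{5} \cdot 6 = \frac{6}{5}$)
$D{\left(a \right)} = 8 a^{2}$ ($D{\left(a \right)} = 2 \left(a + a\right)^{2} = 2 \left(2 a\right)^{2} = 2 \cdot 4 a^{2} = 8 a^{2}$)
$s = 7370$ ($s = 55 \left(21 + 113\right) = 55 \cdot 134 = 7370$)
$s + D{\left(M{\left(l{\left(6 \right)} \right)} \right)} = 7370 + 8 \left(\left(\frac{6}{5}\right)^{2}\right)^{2} = 7370 + 8 \left(\frac{36}{25}\right)^{2} = 7370 + 8 \cdot \frac{1296}{625} = 7370 + \frac{10368}{625} = \frac{4616618}{625}$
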